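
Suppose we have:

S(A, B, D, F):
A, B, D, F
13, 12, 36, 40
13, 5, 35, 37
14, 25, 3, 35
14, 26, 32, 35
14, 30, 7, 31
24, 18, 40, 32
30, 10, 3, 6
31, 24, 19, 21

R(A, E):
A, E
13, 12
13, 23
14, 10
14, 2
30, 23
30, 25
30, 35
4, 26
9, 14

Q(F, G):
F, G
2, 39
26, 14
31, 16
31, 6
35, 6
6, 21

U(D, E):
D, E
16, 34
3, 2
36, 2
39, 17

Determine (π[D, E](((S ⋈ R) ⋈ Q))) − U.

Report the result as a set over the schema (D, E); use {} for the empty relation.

{(3, 10), (3, 23), (3, 25), (3, 35), (32, 10), (32, 2), (7, 10), (7, 2)}

Joining S and R on A yields {(13, 12, 36, 40, 12), (13, 12, 36, 40, 23), (13, 5, 35, 37, 12), (13, 5, 35, 37, 23), (14, 25, 3, 35, 10), (14, 25, 3, 35, 2), (14, 26, 32, 35, 10), (14, 26, 32, 35, 2), (14, 30, 7, 31, 10), (14, 30, 7, 31, 2), (30, 10, 3, 6, 23), (30, 10, 3, 6, 25), (30, 10, 3, 6, 35)}.
Joining (S ⋈ R) and Q on F yields {(14, 25, 3, 35, 10, 6), (14, 25, 3, 35, 2, 6), (14, 26, 32, 35, 10, 6), (14, 26, 32, 35, 2, 6), (14, 30, 7, 31, 10, 16), (14, 30, 7, 31, 10, 6), (14, 30, 7, 31, 2, 16), (14, 30, 7, 31, 2, 6), (30, 10, 3, 6, 23, 21), (30, 10, 3, 6, 25, 21), (30, 10, 3, 6, 35, 21)}.
π_{D, E} gives {(3, 10), (3, 2), (3, 23), (3, 25), (3, 35), (32, 10), (32, 2), (7, 10), (7, 2)} (2 duplicate(s) eliminated).
Set difference of the two operands is {(3, 10), (3, 23), (3, 25), (3, 35), (32, 10), (32, 2), (7, 10), (7, 2)}.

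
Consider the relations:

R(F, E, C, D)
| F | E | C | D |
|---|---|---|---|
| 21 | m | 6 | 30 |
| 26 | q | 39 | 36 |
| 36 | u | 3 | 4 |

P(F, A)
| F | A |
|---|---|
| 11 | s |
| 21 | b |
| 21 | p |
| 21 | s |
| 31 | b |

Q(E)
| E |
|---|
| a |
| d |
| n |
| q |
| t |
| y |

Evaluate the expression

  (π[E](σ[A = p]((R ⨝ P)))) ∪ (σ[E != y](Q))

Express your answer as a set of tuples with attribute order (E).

Joining R and P on F yields {(21, m, 6, 30, b), (21, m, 6, 30, p), (21, m, 6, 30, s)}.
Selection A = p: {(21, m, 6, 30, p)}
π[E]: project onto (E) → {m}
Selection E != y: {a, d, n, q, t}
Taking the union: {a, d, m, n, q, t}

{a, d, m, n, q, t}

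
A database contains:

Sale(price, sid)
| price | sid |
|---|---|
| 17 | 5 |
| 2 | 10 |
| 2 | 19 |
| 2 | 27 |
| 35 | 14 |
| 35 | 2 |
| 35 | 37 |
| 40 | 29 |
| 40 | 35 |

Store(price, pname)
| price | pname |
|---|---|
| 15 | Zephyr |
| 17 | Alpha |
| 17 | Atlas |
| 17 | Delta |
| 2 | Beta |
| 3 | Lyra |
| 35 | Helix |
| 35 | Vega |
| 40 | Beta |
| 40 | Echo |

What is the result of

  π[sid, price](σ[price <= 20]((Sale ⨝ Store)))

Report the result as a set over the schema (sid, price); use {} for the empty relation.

Sale ⋈ Store (natural join on price): {(17, 5, Alpha), (17, 5, Atlas), (17, 5, Delta), (2, 10, Beta), (2, 19, Beta), (2, 27, Beta), (35, 14, Helix), (35, 14, Vega), (35, 2, Helix), (35, 2, Vega), (35, 37, Helix), (35, 37, Vega), (40, 29, Beta), (40, 29, Echo), (40, 35, Beta), (40, 35, Echo)}
σ[price <= 20]: keep tuples satisfying price <= 20 → {(17, 5, Alpha), (17, 5, Atlas), (17, 5, Delta), (2, 10, Beta), (2, 19, Beta), (2, 27, Beta)}
Keep only column(s) sid, price (2 duplicate(s) eliminated): {(10, 2), (19, 2), (27, 2), (5, 17)}

{(10, 2), (19, 2), (27, 2), (5, 17)}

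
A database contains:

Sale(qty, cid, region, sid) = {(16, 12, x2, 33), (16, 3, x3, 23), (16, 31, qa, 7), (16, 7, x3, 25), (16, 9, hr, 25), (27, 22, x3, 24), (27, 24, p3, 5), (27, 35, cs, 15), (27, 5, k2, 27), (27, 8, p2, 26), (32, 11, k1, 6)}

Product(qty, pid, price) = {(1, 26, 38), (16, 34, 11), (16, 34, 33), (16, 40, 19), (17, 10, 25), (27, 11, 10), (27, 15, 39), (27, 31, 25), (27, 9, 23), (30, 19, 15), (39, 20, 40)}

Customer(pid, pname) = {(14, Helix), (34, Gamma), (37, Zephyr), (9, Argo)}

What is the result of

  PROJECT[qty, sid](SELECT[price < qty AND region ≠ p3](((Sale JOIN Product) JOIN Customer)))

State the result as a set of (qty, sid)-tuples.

Sale ⋈ Product (natural join on qty): {(16, 12, x2, 33, 34, 11), (16, 12, x2, 33, 34, 33), (16, 12, x2, 33, 40, 19), (16, 3, x3, 23, 34, 11), (16, 3, x3, 23, 34, 33), (16, 3, x3, 23, 40, 19), (16, 31, qa, 7, 34, 11), (16, 31, qa, 7, 34, 33), (16, 31, qa, 7, 40, 19), (16, 7, x3, 25, 34, 11), (16, 7, x3, 25, 34, 33), (16, 7, x3, 25, 40, 19), (16, 9, hr, 25, 34, 11), (16, 9, hr, 25, 34, 33), (16, 9, hr, 25, 40, 19), (27, 22, x3, 24, 11, 10), (27, 22, x3, 24, 15, 39), (27, 22, x3, 24, 31, 25), (27, 22, x3, 24, 9, 23), (27, 24, p3, 5, 11, 10), (27, 24, p3, 5, 15, 39), (27, 24, p3, 5, 31, 25), (27, 24, p3, 5, 9, 23), (27, 35, cs, 15, 11, 10), (27, 35, cs, 15, 15, 39), (27, 35, cs, 15, 31, 25), (27, 35, cs, 15, 9, 23), (27, 5, k2, 27, 11, 10), (27, 5, k2, 27, 15, 39), (27, 5, k2, 27, 31, 25), (27, 5, k2, 27, 9, 23), (27, 8, p2, 26, 11, 10), (27, 8, p2, 26, 15, 39), (27, 8, p2, 26, 31, 25), (27, 8, p2, 26, 9, 23)}
(Sale JOIN Product) ⋈ Customer (natural join on pid): {(16, 12, x2, 33, 34, 11, Gamma), (16, 12, x2, 33, 34, 33, Gamma), (16, 3, x3, 23, 34, 11, Gamma), (16, 3, x3, 23, 34, 33, Gamma), (16, 31, qa, 7, 34, 11, Gamma), (16, 31, qa, 7, 34, 33, Gamma), (16, 7, x3, 25, 34, 11, Gamma), (16, 7, x3, 25, 34, 33, Gamma), (16, 9, hr, 25, 34, 11, Gamma), (16, 9, hr, 25, 34, 33, Gamma), (27, 22, x3, 24, 9, 23, Argo), (27, 24, p3, 5, 9, 23, Argo), (27, 35, cs, 15, 9, 23, Argo), (27, 5, k2, 27, 9, 23, Argo), (27, 8, p2, 26, 9, 23, Argo)}
Selection price < qty AND region ≠ p3: {(16, 12, x2, 33, 34, 11, Gamma), (16, 3, x3, 23, 34, 11, Gamma), (16, 31, qa, 7, 34, 11, Gamma), (16, 7, x3, 25, 34, 11, Gamma), (16, 9, hr, 25, 34, 11, Gamma), (27, 22, x3, 24, 9, 23, Argo), (27, 35, cs, 15, 9, 23, Argo), (27, 5, k2, 27, 9, 23, Argo), (27, 8, p2, 26, 9, 23, Argo)}
π[qty, sid]: project onto (qty, sid) (1 duplicate(s) eliminated) → {(16, 23), (16, 25), (16, 33), (16, 7), (27, 15), (27, 24), (27, 26), (27, 27)}

{(16, 23), (16, 25), (16, 33), (16, 7), (27, 15), (27, 24), (27, 26), (27, 27)}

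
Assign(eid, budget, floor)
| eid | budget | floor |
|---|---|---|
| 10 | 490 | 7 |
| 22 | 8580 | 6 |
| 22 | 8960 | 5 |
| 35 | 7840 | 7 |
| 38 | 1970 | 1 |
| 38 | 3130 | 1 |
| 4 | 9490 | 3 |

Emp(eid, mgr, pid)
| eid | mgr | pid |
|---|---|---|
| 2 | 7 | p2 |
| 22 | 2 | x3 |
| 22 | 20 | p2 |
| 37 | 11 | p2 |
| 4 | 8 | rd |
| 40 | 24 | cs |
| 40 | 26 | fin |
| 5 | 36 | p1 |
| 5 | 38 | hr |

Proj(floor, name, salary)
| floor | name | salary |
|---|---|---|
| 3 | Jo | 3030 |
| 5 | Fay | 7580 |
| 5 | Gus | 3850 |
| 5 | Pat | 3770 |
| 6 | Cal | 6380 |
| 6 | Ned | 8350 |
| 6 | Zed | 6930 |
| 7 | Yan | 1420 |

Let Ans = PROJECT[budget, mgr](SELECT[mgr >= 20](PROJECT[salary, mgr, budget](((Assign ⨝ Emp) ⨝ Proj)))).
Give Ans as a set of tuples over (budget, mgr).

{(8580, 20), (8960, 20)}

Natural join on eid: {(22, 8580, 6, 2, x3), (22, 8580, 6, 20, p2), (22, 8960, 5, 2, x3), (22, 8960, 5, 20, p2), (4, 9490, 3, 8, rd)}
Natural join on floor: {(22, 8580, 6, 2, x3, Cal, 6380), (22, 8580, 6, 2, x3, Ned, 8350), (22, 8580, 6, 2, x3, Zed, 6930), (22, 8580, 6, 20, p2, Cal, 6380), (22, 8580, 6, 20, p2, Ned, 8350), (22, 8580, 6, 20, p2, Zed, 6930), (22, 8960, 5, 2, x3, Fay, 7580), (22, 8960, 5, 2, x3, Gus, 3850), (22, 8960, 5, 2, x3, Pat, 3770), (22, 8960, 5, 20, p2, Fay, 7580), (22, 8960, 5, 20, p2, Gus, 3850), (22, 8960, 5, 20, p2, Pat, 3770), (4, 9490, 3, 8, rd, Jo, 3030)}
π_{salary, mgr, budget} gives {(3030, 8, 9490), (3770, 2, 8960), (3770, 20, 8960), (3850, 2, 8960), (3850, 20, 8960), (6380, 2, 8580), (6380, 20, 8580), (6930, 2, 8580), (6930, 20, 8580), (7580, 2, 8960), (7580, 20, 8960), (8350, 2, 8580), (8350, 20, 8580)}.
Apply σ_{mgr >= 20}; surviving tuples: {(3770, 20, 8960), (3850, 20, 8960), (6380, 20, 8580), (6930, 20, 8580), (7580, 20, 8960), (8350, 20, 8580)}
π_{budget, mgr} gives {(8580, 20), (8960, 20)} (4 duplicate(s) eliminated).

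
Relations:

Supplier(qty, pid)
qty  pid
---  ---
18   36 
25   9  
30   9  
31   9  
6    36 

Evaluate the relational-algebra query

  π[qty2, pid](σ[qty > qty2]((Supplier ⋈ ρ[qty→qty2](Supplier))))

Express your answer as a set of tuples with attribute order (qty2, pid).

{(25, 9), (30, 9), (6, 36)}

ρ[qty→qty2]: schema becomes (qty2, pid); tuples unchanged.
Natural join on pid: {(18, 36, 18), (18, 36, 6), (25, 9, 25), (25, 9, 30), (25, 9, 31), (30, 9, 25), (30, 9, 30), (30, 9, 31), (31, 9, 25), (31, 9, 30), (31, 9, 31), (6, 36, 18), (6, 36, 6)}
σ[qty > qty2]: keep tuples satisfying qty > qty2 → {(18, 36, 6), (30, 9, 25), (31, 9, 25), (31, 9, 30)}
π_{qty2, pid} gives {(25, 9), (30, 9), (6, 36)} (1 duplicate(s) eliminated).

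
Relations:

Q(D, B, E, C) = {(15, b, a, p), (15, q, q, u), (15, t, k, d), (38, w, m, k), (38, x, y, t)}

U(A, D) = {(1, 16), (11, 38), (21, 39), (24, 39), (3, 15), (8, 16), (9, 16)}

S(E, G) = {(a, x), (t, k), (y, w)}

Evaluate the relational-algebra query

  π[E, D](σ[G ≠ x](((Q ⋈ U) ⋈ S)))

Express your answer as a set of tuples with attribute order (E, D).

Joining Q and U on D yields {(15, b, a, p, 3), (15, q, q, u, 3), (15, t, k, d, 3), (38, w, m, k, 11), (38, x, y, t, 11)}.
Joining (Q ⋈ U) and S on E yields {(15, b, a, p, 3, x), (38, x, y, t, 11, w)}.
Apply σ_{G ≠ x}; surviving tuples: {(38, x, y, t, 11, w)}
Projecting to E, D: {(y, 38)}

{(y, 38)}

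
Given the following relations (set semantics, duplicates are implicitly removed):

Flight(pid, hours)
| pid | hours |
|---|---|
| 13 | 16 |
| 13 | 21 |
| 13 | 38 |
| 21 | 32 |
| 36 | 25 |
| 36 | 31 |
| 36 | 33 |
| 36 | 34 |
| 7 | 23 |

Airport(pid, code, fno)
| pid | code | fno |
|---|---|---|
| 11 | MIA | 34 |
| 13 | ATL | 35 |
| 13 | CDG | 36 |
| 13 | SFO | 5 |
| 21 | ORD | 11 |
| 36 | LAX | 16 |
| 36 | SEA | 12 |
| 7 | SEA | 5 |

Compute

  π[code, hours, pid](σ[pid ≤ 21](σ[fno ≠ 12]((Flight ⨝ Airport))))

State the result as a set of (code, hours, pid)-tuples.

{(ATL, 16, 13), (ATL, 21, 13), (ATL, 38, 13), (CDG, 16, 13), (CDG, 21, 13), (CDG, 38, 13), (ORD, 32, 21), (SEA, 23, 7), (SFO, 16, 13), (SFO, 21, 13), (SFO, 38, 13)}

Natural join on pid: {(13, 16, ATL, 35), (13, 16, CDG, 36), (13, 16, SFO, 5), (13, 21, ATL, 35), (13, 21, CDG, 36), (13, 21, SFO, 5), (13, 38, ATL, 35), (13, 38, CDG, 36), (13, 38, SFO, 5), (21, 32, ORD, 11), (36, 25, LAX, 16), (36, 25, SEA, 12), (36, 31, LAX, 16), (36, 31, SEA, 12), (36, 33, LAX, 16), (36, 33, SEA, 12), (36, 34, LAX, 16), (36, 34, SEA, 12), (7, 23, SEA, 5)}
Selection fno ≠ 12: {(13, 16, ATL, 35), (13, 16, CDG, 36), (13, 16, SFO, 5), (13, 21, ATL, 35), (13, 21, CDG, 36), (13, 21, SFO, 5), (13, 38, ATL, 35), (13, 38, CDG, 36), (13, 38, SFO, 5), (21, 32, ORD, 11), (36, 25, LAX, 16), (36, 31, LAX, 16), (36, 33, LAX, 16), (36, 34, LAX, 16), (7, 23, SEA, 5)}
Selection pid ≤ 21: {(13, 16, ATL, 35), (13, 16, CDG, 36), (13, 16, SFO, 5), (13, 21, ATL, 35), (13, 21, CDG, 36), (13, 21, SFO, 5), (13, 38, ATL, 35), (13, 38, CDG, 36), (13, 38, SFO, 5), (21, 32, ORD, 11), (7, 23, SEA, 5)}
π[code, hours, pid]: project onto (code, hours, pid) → {(ATL, 16, 13), (ATL, 21, 13), (ATL, 38, 13), (CDG, 16, 13), (CDG, 21, 13), (CDG, 38, 13), (ORD, 32, 21), (SEA, 23, 7), (SFO, 16, 13), (SFO, 21, 13), (SFO, 38, 13)}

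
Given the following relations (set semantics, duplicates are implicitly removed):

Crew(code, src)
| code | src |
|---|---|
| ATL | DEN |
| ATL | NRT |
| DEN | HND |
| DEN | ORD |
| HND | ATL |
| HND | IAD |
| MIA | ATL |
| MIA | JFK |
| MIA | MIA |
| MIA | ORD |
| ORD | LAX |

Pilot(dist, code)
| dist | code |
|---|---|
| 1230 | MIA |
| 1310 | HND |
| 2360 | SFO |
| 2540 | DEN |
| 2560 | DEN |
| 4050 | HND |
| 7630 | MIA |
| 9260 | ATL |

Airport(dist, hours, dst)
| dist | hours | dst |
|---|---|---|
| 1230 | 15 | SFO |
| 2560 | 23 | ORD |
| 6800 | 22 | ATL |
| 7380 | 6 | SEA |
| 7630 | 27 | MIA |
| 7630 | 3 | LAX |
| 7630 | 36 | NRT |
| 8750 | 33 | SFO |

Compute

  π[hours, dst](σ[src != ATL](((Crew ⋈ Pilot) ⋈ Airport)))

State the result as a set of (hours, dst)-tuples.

{(15, SFO), (23, ORD), (27, MIA), (3, LAX), (36, NRT)}

Joining Crew and Pilot on code yields {(ATL, DEN, 9260), (ATL, NRT, 9260), (DEN, HND, 2540), (DEN, HND, 2560), (DEN, ORD, 2540), (DEN, ORD, 2560), (HND, ATL, 1310), (HND, ATL, 4050), (HND, IAD, 1310), (HND, IAD, 4050), (MIA, ATL, 1230), (MIA, ATL, 7630), (MIA, JFK, 1230), (MIA, JFK, 7630), (MIA, MIA, 1230), (MIA, MIA, 7630), (MIA, ORD, 1230), (MIA, ORD, 7630)}.
Joining (Crew ⋈ Pilot) and Airport on dist yields {(DEN, HND, 2560, 23, ORD), (DEN, ORD, 2560, 23, ORD), (MIA, ATL, 1230, 15, SFO), (MIA, ATL, 7630, 27, MIA), (MIA, ATL, 7630, 3, LAX), (MIA, ATL, 7630, 36, NRT), (MIA, JFK, 1230, 15, SFO), (MIA, JFK, 7630, 27, MIA), (MIA, JFK, 7630, 3, LAX), (MIA, JFK, 7630, 36, NRT), (MIA, MIA, 1230, 15, SFO), (MIA, MIA, 7630, 27, MIA), (MIA, MIA, 7630, 3, LAX), (MIA, MIA, 7630, 36, NRT), (MIA, ORD, 1230, 15, SFO), (MIA, ORD, 7630, 27, MIA), (MIA, ORD, 7630, 3, LAX), (MIA, ORD, 7630, 36, NRT)}.
σ[src != ATL]: keep tuples satisfying src != ATL → {(DEN, HND, 2560, 23, ORD), (DEN, ORD, 2560, 23, ORD), (MIA, JFK, 1230, 15, SFO), (MIA, JFK, 7630, 27, MIA), (MIA, JFK, 7630, 3, LAX), (MIA, JFK, 7630, 36, NRT), (MIA, MIA, 1230, 15, SFO), (MIA, MIA, 7630, 27, MIA), (MIA, MIA, 7630, 3, LAX), (MIA, MIA, 7630, 36, NRT), (MIA, ORD, 1230, 15, SFO), (MIA, ORD, 7630, 27, MIA), (MIA, ORD, 7630, 3, LAX), (MIA, ORD, 7630, 36, NRT)}
Projecting to hours, dst (9 duplicate(s) eliminated): {(15, SFO), (23, ORD), (27, MIA), (3, LAX), (36, NRT)}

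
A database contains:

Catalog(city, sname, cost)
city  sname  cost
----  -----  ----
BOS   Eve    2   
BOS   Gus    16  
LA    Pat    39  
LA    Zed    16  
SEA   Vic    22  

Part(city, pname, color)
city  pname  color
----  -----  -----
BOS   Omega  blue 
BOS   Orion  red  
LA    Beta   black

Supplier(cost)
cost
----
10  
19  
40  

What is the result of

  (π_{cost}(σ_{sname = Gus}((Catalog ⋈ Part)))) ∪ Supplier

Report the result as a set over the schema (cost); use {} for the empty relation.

Natural join on city: {(BOS, Eve, 2, Omega, blue), (BOS, Eve, 2, Orion, red), (BOS, Gus, 16, Omega, blue), (BOS, Gus, 16, Orion, red), (LA, Pat, 39, Beta, black), (LA, Zed, 16, Beta, black)}
σ[sname = Gus]: keep tuples satisfying sname = Gus → {(BOS, Gus, 16, Omega, blue), (BOS, Gus, 16, Orion, red)}
Keep only column(s) cost (1 duplicate(s) eliminated): {16}
Taking the union: {10, 16, 19, 40}

{10, 16, 19, 40}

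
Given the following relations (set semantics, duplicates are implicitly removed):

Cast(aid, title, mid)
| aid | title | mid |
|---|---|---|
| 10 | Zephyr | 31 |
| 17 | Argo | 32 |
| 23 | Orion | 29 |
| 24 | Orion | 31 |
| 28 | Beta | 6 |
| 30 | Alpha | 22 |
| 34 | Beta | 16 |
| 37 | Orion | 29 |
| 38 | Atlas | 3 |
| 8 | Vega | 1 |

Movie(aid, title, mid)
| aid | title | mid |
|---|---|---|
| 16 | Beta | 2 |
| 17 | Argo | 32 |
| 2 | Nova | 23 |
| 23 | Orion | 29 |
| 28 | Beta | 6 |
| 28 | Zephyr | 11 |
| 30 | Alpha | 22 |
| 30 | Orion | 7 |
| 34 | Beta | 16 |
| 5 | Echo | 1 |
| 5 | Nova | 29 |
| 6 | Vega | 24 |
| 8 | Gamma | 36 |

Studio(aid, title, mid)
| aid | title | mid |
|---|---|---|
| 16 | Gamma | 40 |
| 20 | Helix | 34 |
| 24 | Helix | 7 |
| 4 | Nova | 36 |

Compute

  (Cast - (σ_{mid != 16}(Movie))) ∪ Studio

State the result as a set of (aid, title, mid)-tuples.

{(10, Zephyr, 31), (16, Gamma, 40), (20, Helix, 34), (24, Helix, 7), (24, Orion, 31), (34, Beta, 16), (37, Orion, 29), (38, Atlas, 3), (4, Nova, 36), (8, Vega, 1)}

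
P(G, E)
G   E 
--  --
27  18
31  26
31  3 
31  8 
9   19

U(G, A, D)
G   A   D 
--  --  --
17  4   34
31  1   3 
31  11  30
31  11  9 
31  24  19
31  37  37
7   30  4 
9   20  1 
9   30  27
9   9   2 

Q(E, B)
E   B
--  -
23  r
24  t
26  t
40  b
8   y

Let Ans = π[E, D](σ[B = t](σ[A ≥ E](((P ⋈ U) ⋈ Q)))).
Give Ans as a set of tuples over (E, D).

P ⋈ U (natural join on G): {(31, 26, 1, 3), (31, 26, 11, 30), (31, 26, 11, 9), (31, 26, 24, 19), (31, 26, 37, 37), (31, 3, 1, 3), (31, 3, 11, 30), (31, 3, 11, 9), (31, 3, 24, 19), (31, 3, 37, 37), (31, 8, 1, 3), (31, 8, 11, 30), (31, 8, 11, 9), (31, 8, 24, 19), (31, 8, 37, 37), (9, 19, 20, 1), (9, 19, 30, 27), (9, 19, 9, 2)}
(P ⋈ U) ⋈ Q (natural join on E): {(31, 26, 1, 3, t), (31, 26, 11, 30, t), (31, 26, 11, 9, t), (31, 26, 24, 19, t), (31, 26, 37, 37, t), (31, 8, 1, 3, y), (31, 8, 11, 30, y), (31, 8, 11, 9, y), (31, 8, 24, 19, y), (31, 8, 37, 37, y)}
Selection A ≥ E: {(31, 26, 37, 37, t), (31, 8, 11, 30, y), (31, 8, 11, 9, y), (31, 8, 24, 19, y), (31, 8, 37, 37, y)}
Selection B = t: {(31, 26, 37, 37, t)}
π[E, D]: project onto (E, D) → {(26, 37)}

{(26, 37)}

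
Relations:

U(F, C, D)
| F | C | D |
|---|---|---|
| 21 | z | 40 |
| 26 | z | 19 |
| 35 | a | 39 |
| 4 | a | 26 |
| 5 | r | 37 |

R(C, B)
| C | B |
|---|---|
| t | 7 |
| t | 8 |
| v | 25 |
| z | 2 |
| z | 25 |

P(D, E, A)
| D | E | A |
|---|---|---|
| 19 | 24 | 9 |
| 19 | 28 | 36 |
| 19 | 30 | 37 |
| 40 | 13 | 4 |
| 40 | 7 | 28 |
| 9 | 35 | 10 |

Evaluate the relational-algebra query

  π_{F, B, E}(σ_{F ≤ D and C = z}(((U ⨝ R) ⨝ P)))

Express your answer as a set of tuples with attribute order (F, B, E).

{(21, 2, 13), (21, 2, 7), (21, 25, 13), (21, 25, 7)}

U ⋈ R (natural join on C): {(21, z, 40, 2), (21, z, 40, 25), (26, z, 19, 2), (26, z, 19, 25)}
(U ⨝ R) ⋈ P (natural join on D): {(21, z, 40, 2, 13, 4), (21, z, 40, 2, 7, 28), (21, z, 40, 25, 13, 4), (21, z, 40, 25, 7, 28), (26, z, 19, 2, 24, 9), (26, z, 19, 2, 28, 36), (26, z, 19, 2, 30, 37), (26, z, 19, 25, 24, 9), (26, z, 19, 25, 28, 36), (26, z, 19, 25, 30, 37)}
Apply σ_{F ≤ D and C = z}; surviving tuples: {(21, z, 40, 2, 13, 4), (21, z, 40, 2, 7, 28), (21, z, 40, 25, 13, 4), (21, z, 40, 25, 7, 28)}
π[F, B, E]: project onto (F, B, E) → {(21, 2, 13), (21, 2, 7), (21, 25, 13), (21, 25, 7)}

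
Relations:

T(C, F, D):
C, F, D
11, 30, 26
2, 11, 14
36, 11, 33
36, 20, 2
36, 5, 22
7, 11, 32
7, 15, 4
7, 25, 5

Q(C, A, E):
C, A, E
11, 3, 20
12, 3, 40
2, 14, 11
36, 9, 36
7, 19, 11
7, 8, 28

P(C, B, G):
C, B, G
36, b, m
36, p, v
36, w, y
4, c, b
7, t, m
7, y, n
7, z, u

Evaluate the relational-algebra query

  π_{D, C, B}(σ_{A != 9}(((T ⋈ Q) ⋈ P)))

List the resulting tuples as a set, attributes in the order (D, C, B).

Natural join on C: {(11, 30, 26, 3, 20), (2, 11, 14, 14, 11), (36, 11, 33, 9, 36), (36, 20, 2, 9, 36), (36, 5, 22, 9, 36), (7, 11, 32, 19, 11), (7, 11, 32, 8, 28), (7, 15, 4, 19, 11), (7, 15, 4, 8, 28), (7, 25, 5, 19, 11), (7, 25, 5, 8, 28)}
Natural join on C: {(36, 11, 33, 9, 36, b, m), (36, 11, 33, 9, 36, p, v), (36, 11, 33, 9, 36, w, y), (36, 20, 2, 9, 36, b, m), (36, 20, 2, 9, 36, p, v), (36, 20, 2, 9, 36, w, y), (36, 5, 22, 9, 36, b, m), (36, 5, 22, 9, 36, p, v), (36, 5, 22, 9, 36, w, y), (7, 11, 32, 19, 11, t, m), (7, 11, 32, 19, 11, y, n), (7, 11, 32, 19, 11, z, u), (7, 11, 32, 8, 28, t, m), (7, 11, 32, 8, 28, y, n), (7, 11, 32, 8, 28, z, u), (7, 15, 4, 19, 11, t, m), (7, 15, 4, 19, 11, y, n), (7, 15, 4, 19, 11, z, u), (7, 15, 4, 8, 28, t, m), (7, 15, 4, 8, 28, y, n), (7, 15, 4, 8, 28, z, u), (7, 25, 5, 19, 11, t, m), (7, 25, 5, 19, 11, y, n), (7, 25, 5, 19, 11, z, u), (7, 25, 5, 8, 28, t, m), (7, 25, 5, 8, 28, y, n), (7, 25, 5, 8, 28, z, u)}
Filtering on A != 9 leaves {(7, 11, 32, 19, 11, t, m), (7, 11, 32, 19, 11, y, n), (7, 11, 32, 19, 11, z, u), (7, 11, 32, 8, 28, t, m), (7, 11, 32, 8, 28, y, n), (7, 11, 32, 8, 28, z, u), (7, 15, 4, 19, 11, t, m), (7, 15, 4, 19, 11, y, n), (7, 15, 4, 19, 11, z, u), (7, 15, 4, 8, 28, t, m), (7, 15, 4, 8, 28, y, n), (7, 15, 4, 8, 28, z, u), (7, 25, 5, 19, 11, t, m), (7, 25, 5, 19, 11, y, n), (7, 25, 5, 19, 11, z, u), (7, 25, 5, 8, 28, t, m), (7, 25, 5, 8, 28, y, n), (7, 25, 5, 8, 28, z, u)}.
π[D, C, B]: project onto (D, C, B) (9 duplicate(s) eliminated) → {(32, 7, t), (32, 7, y), (32, 7, z), (4, 7, t), (4, 7, y), (4, 7, z), (5, 7, t), (5, 7, y), (5, 7, z)}

{(32, 7, t), (32, 7, y), (32, 7, z), (4, 7, t), (4, 7, y), (4, 7, z), (5, 7, t), (5, 7, y), (5, 7, z)}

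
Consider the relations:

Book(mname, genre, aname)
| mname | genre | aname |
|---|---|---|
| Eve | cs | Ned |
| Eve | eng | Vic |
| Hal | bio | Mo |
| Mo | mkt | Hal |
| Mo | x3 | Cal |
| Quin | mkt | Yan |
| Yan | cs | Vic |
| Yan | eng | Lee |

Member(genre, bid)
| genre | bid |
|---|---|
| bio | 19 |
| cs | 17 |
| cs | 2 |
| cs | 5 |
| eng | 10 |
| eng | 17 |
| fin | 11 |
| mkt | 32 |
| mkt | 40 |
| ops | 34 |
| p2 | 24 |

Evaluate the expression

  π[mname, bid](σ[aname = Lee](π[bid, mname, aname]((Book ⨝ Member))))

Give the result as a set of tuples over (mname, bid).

{(Yan, 10), (Yan, 17)}

Book ⋈ Member (natural join on genre): {(Eve, cs, Ned, 17), (Eve, cs, Ned, 2), (Eve, cs, Ned, 5), (Eve, eng, Vic, 10), (Eve, eng, Vic, 17), (Hal, bio, Mo, 19), (Mo, mkt, Hal, 32), (Mo, mkt, Hal, 40), (Quin, mkt, Yan, 32), (Quin, mkt, Yan, 40), (Yan, cs, Vic, 17), (Yan, cs, Vic, 2), (Yan, cs, Vic, 5), (Yan, eng, Lee, 10), (Yan, eng, Lee, 17)}
π_{bid, mname, aname} gives {(10, Eve, Vic), (10, Yan, Lee), (17, Eve, Ned), (17, Eve, Vic), (17, Yan, Lee), (17, Yan, Vic), (19, Hal, Mo), (2, Eve, Ned), (2, Yan, Vic), (32, Mo, Hal), (32, Quin, Yan), (40, Mo, Hal), (40, Quin, Yan), (5, Eve, Ned), (5, Yan, Vic)}.
Apply σ_{aname = Lee}; surviving tuples: {(10, Yan, Lee), (17, Yan, Lee)}
π_{mname, bid} gives {(Yan, 10), (Yan, 17)}.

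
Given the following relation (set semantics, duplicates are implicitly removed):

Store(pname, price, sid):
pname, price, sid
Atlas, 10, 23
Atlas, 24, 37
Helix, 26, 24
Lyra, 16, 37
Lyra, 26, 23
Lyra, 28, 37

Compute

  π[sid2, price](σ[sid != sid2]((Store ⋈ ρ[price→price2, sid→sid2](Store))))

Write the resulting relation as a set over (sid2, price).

ρ[price→price2, sid→sid2]: schema becomes (pname, price2, sid2); tuples unchanged.
Natural join on pname: {(Atlas, 10, 23, 10, 23), (Atlas, 10, 23, 24, 37), (Atlas, 24, 37, 10, 23), (Atlas, 24, 37, 24, 37), (Helix, 26, 24, 26, 24), (Lyra, 16, 37, 16, 37), (Lyra, 16, 37, 26, 23), (Lyra, 16, 37, 28, 37), (Lyra, 26, 23, 16, 37), (Lyra, 26, 23, 26, 23), (Lyra, 26, 23, 28, 37), (Lyra, 28, 37, 16, 37), (Lyra, 28, 37, 26, 23), (Lyra, 28, 37, 28, 37)}
Filtering on sid != sid2 leaves {(Atlas, 10, 23, 24, 37), (Atlas, 24, 37, 10, 23), (Lyra, 16, 37, 26, 23), (Lyra, 26, 23, 16, 37), (Lyra, 26, 23, 28, 37), (Lyra, 28, 37, 26, 23)}.
π[sid2, price]: project onto (sid2, price) (1 duplicate(s) eliminated) → {(23, 16), (23, 24), (23, 28), (37, 10), (37, 26)}

{(23, 16), (23, 24), (23, 28), (37, 10), (37, 26)}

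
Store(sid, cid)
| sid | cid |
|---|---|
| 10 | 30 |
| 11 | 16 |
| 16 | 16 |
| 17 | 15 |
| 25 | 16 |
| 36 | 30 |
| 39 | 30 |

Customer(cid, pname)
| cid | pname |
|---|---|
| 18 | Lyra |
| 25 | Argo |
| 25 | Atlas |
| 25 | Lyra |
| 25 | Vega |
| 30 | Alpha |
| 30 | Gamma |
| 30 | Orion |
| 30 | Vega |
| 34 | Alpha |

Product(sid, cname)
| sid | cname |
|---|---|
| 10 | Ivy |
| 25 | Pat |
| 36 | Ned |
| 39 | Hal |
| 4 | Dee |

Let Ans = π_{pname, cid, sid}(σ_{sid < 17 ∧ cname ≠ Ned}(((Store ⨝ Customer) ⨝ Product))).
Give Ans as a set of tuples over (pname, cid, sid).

{(Alpha, 30, 10), (Gamma, 30, 10), (Orion, 30, 10), (Vega, 30, 10)}

Store ⋈ Customer (natural join on cid): {(10, 30, Alpha), (10, 30, Gamma), (10, 30, Orion), (10, 30, Vega), (36, 30, Alpha), (36, 30, Gamma), (36, 30, Orion), (36, 30, Vega), (39, 30, Alpha), (39, 30, Gamma), (39, 30, Orion), (39, 30, Vega)}
(Store ⨝ Customer) ⋈ Product (natural join on sid): {(10, 30, Alpha, Ivy), (10, 30, Gamma, Ivy), (10, 30, Orion, Ivy), (10, 30, Vega, Ivy), (36, 30, Alpha, Ned), (36, 30, Gamma, Ned), (36, 30, Orion, Ned), (36, 30, Vega, Ned), (39, 30, Alpha, Hal), (39, 30, Gamma, Hal), (39, 30, Orion, Hal), (39, 30, Vega, Hal)}
Filtering on sid < 17 ∧ cname ≠ Ned leaves {(10, 30, Alpha, Ivy), (10, 30, Gamma, Ivy), (10, 30, Orion, Ivy), (10, 30, Vega, Ivy)}.
π[pname, cid, sid]: project onto (pname, cid, sid) → {(Alpha, 30, 10), (Gamma, 30, 10), (Orion, 30, 10), (Vega, 30, 10)}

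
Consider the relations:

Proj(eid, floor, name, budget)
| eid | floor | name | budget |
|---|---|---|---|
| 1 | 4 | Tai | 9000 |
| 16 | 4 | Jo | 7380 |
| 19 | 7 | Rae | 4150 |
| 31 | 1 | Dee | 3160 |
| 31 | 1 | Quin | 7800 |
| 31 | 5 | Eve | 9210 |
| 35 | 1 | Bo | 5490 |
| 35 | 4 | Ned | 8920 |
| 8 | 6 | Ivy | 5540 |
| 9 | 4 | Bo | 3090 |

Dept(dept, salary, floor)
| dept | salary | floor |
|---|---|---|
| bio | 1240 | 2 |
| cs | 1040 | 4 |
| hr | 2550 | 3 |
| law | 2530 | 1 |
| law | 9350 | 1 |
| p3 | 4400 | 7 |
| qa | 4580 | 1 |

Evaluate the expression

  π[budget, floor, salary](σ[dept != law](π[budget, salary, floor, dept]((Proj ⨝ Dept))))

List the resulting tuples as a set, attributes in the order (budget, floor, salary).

{(3090, 4, 1040), (3160, 1, 4580), (4150, 7, 4400), (5490, 1, 4580), (7380, 4, 1040), (7800, 1, 4580), (8920, 4, 1040), (9000, 4, 1040)}

Joining Proj and Dept on floor yields {(1, 4, Tai, 9000, cs, 1040), (16, 4, Jo, 7380, cs, 1040), (19, 7, Rae, 4150, p3, 4400), (31, 1, Dee, 3160, law, 2530), (31, 1, Dee, 3160, law, 9350), (31, 1, Dee, 3160, qa, 4580), (31, 1, Quin, 7800, law, 2530), (31, 1, Quin, 7800, law, 9350), (31, 1, Quin, 7800, qa, 4580), (35, 1, Bo, 5490, law, 2530), (35, 1, Bo, 5490, law, 9350), (35, 1, Bo, 5490, qa, 4580), (35, 4, Ned, 8920, cs, 1040), (9, 4, Bo, 3090, cs, 1040)}.
Keep only column(s) budget, salary, floor, dept: {(3090, 1040, 4, cs), (3160, 2530, 1, law), (3160, 4580, 1, qa), (3160, 9350, 1, law), (4150, 4400, 7, p3), (5490, 2530, 1, law), (5490, 4580, 1, qa), (5490, 9350, 1, law), (7380, 1040, 4, cs), (7800, 2530, 1, law), (7800, 4580, 1, qa), (7800, 9350, 1, law), (8920, 1040, 4, cs), (9000, 1040, 4, cs)}
Selection dept != law: {(3090, 1040, 4, cs), (3160, 4580, 1, qa), (4150, 4400, 7, p3), (5490, 4580, 1, qa), (7380, 1040, 4, cs), (7800, 4580, 1, qa), (8920, 1040, 4, cs), (9000, 1040, 4, cs)}
Keep only column(s) budget, floor, salary: {(3090, 4, 1040), (3160, 1, 4580), (4150, 7, 4400), (5490, 1, 4580), (7380, 4, 1040), (7800, 1, 4580), (8920, 4, 1040), (9000, 4, 1040)}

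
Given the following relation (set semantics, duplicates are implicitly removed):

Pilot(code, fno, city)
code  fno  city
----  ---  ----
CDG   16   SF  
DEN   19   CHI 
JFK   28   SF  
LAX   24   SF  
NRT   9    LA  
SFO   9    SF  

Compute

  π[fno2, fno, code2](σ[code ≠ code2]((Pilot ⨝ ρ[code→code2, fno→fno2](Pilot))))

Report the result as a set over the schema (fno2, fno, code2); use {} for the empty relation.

ρ[code→code2, fno→fno2]: schema becomes (code2, fno2, city); tuples unchanged.
Pilot ⋈ ρ[code→code2, fno→fno2](Pilot) (natural join on city): {(CDG, 16, SF, CDG, 16), (CDG, 16, SF, JFK, 28), (CDG, 16, SF, LAX, 24), (CDG, 16, SF, SFO, 9), (DEN, 19, CHI, DEN, 19), (JFK, 28, SF, CDG, 16), (JFK, 28, SF, JFK, 28), (JFK, 28, SF, LAX, 24), (JFK, 28, SF, SFO, 9), (LAX, 24, SF, CDG, 16), (LAX, 24, SF, JFK, 28), (LAX, 24, SF, LAX, 24), (LAX, 24, SF, SFO, 9), (NRT, 9, LA, NRT, 9), (SFO, 9, SF, CDG, 16), (SFO, 9, SF, JFK, 28), (SFO, 9, SF, LAX, 24), (SFO, 9, SF, SFO, 9)}
Filtering on code ≠ code2 leaves {(CDG, 16, SF, JFK, 28), (CDG, 16, SF, LAX, 24), (CDG, 16, SF, SFO, 9), (JFK, 28, SF, CDG, 16), (JFK, 28, SF, LAX, 24), (JFK, 28, SF, SFO, 9), (LAX, 24, SF, CDG, 16), (LAX, 24, SF, JFK, 28), (LAX, 24, SF, SFO, 9), (SFO, 9, SF, CDG, 16), (SFO, 9, SF, JFK, 28), (SFO, 9, SF, LAX, 24)}.
Keep only column(s) fno2, fno, code2: {(16, 24, CDG), (16, 28, CDG), (16, 9, CDG), (24, 16, LAX), (24, 28, LAX), (24, 9, LAX), (28, 16, JFK), (28, 24, JFK), (28, 9, JFK), (9, 16, SFO), (9, 24, SFO), (9, 28, SFO)}

{(16, 24, CDG), (16, 28, CDG), (16, 9, CDG), (24, 16, LAX), (24, 28, LAX), (24, 9, LAX), (28, 16, JFK), (28, 24, JFK), (28, 9, JFK), (9, 16, SFO), (9, 24, SFO), (9, 28, SFO)}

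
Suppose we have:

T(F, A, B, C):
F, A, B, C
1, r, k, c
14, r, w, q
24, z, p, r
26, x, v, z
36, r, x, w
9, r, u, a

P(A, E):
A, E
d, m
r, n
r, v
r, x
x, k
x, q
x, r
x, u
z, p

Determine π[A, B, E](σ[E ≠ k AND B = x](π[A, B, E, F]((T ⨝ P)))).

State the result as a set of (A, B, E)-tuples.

{(r, x, n), (r, x, v), (r, x, x)}

T ⋈ P (natural join on A): {(1, r, k, c, n), (1, r, k, c, v), (1, r, k, c, x), (14, r, w, q, n), (14, r, w, q, v), (14, r, w, q, x), (24, z, p, r, p), (26, x, v, z, k), (26, x, v, z, q), (26, x, v, z, r), (26, x, v, z, u), (36, r, x, w, n), (36, r, x, w, v), (36, r, x, w, x), (9, r, u, a, n), (9, r, u, a, v), (9, r, u, a, x)}
Projecting to A, B, E, F: {(r, k, n, 1), (r, k, v, 1), (r, k, x, 1), (r, u, n, 9), (r, u, v, 9), (r, u, x, 9), (r, w, n, 14), (r, w, v, 14), (r, w, x, 14), (r, x, n, 36), (r, x, v, 36), (r, x, x, 36), (x, v, k, 26), (x, v, q, 26), (x, v, r, 26), (x, v, u, 26), (z, p, p, 24)}
Apply σ_{E ≠ k AND B = x}; surviving tuples: {(r, x, n, 36), (r, x, v, 36), (r, x, x, 36)}
Projecting to A, B, E: {(r, x, n), (r, x, v), (r, x, x)}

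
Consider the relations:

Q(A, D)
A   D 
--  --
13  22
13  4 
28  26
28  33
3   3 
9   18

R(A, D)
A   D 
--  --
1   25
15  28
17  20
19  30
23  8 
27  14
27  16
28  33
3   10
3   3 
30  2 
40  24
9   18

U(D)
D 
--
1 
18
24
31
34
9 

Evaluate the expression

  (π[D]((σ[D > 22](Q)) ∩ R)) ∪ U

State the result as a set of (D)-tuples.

Filtering on D > 22 leaves {(28, 26), (28, 33)}.
Intersection: {(28, 26), (28, 33)} with {(1, 25), (15, 28), (17, 20), (19, 30), (23, 8), (27, 14), (27, 16), (28, 33), (3, 10), (3, 3), (30, 2), (40, 24), (9, 18)} → {(28, 33)}
π_{D} gives {33}.
Union: {33} with {1, 18, 24, 31, 34, 9} → {1, 18, 24, 31, 33, 34, 9}

{1, 18, 24, 31, 33, 34, 9}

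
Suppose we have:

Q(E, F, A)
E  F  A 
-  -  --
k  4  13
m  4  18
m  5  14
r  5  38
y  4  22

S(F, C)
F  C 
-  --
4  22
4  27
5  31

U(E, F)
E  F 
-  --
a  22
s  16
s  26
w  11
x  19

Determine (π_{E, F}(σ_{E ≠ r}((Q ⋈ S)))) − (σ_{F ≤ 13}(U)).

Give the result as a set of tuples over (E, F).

{(k, 4), (m, 4), (m, 5), (y, 4)}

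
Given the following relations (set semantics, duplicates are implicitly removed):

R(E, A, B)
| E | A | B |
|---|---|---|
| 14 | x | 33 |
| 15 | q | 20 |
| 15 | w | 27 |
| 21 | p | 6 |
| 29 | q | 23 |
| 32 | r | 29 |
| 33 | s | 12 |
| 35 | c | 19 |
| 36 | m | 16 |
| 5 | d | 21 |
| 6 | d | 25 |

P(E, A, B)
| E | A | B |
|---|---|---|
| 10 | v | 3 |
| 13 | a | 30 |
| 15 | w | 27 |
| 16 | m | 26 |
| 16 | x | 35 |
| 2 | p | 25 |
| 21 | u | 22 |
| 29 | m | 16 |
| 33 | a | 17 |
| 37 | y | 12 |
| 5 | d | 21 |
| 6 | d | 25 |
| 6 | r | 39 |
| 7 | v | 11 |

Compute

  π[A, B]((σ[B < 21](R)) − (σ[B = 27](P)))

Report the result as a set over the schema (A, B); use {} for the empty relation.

{(c, 19), (m, 16), (p, 6), (q, 20), (s, 12)}

Filtering on B < 21 leaves {(15, q, 20), (21, p, 6), (33, s, 12), (35, c, 19), (36, m, 16)}.
Filtering on B = 27 leaves {(15, w, 27)}.
Taking the difference: {(15, q, 20), (21, p, 6), (33, s, 12), (35, c, 19), (36, m, 16)}
π[A, B]: project onto (A, B) → {(c, 19), (m, 16), (p, 6), (q, 20), (s, 12)}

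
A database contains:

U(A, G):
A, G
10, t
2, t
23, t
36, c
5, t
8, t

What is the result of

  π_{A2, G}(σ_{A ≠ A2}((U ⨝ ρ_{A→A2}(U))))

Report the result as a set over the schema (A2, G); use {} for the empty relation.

ρ[A→A2]: schema becomes (A2, G); tuples unchanged.
U ⋈ ρ_{A→A2}(U) (natural join on G): {(10, t, 10), (10, t, 2), (10, t, 23), (10, t, 5), (10, t, 8), (2, t, 10), (2, t, 2), (2, t, 23), (2, t, 5), (2, t, 8), (23, t, 10), (23, t, 2), (23, t, 23), (23, t, 5), (23, t, 8), (36, c, 36), (5, t, 10), (5, t, 2), (5, t, 23), (5, t, 5), (5, t, 8), (8, t, 10), (8, t, 2), (8, t, 23), (8, t, 5), (8, t, 8)}
σ[A ≠ A2]: keep tuples satisfying A ≠ A2 → {(10, t, 2), (10, t, 23), (10, t, 5), (10, t, 8), (2, t, 10), (2, t, 23), (2, t, 5), (2, t, 8), (23, t, 10), (23, t, 2), (23, t, 5), (23, t, 8), (5, t, 10), (5, t, 2), (5, t, 23), (5, t, 8), (8, t, 10), (8, t, 2), (8, t, 23), (8, t, 5)}
π[A2, G]: project onto (A2, G) (15 duplicate(s) eliminated) → {(10, t), (2, t), (23, t), (5, t), (8, t)}

{(10, t), (2, t), (23, t), (5, t), (8, t)}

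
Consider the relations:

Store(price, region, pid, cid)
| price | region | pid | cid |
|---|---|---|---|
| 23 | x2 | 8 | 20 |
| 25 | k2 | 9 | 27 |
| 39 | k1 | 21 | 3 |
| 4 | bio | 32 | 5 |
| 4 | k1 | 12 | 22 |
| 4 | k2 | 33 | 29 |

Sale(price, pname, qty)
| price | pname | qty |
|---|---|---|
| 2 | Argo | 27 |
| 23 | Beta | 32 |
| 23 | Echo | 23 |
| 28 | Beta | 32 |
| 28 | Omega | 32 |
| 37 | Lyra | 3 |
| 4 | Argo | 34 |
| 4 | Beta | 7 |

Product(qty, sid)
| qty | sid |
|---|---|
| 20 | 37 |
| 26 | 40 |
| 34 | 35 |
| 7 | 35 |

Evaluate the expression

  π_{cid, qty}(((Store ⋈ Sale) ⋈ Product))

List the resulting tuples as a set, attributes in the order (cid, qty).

Store ⋈ Sale (natural join on price): {(23, x2, 8, 20, Beta, 32), (23, x2, 8, 20, Echo, 23), (4, bio, 32, 5, Argo, 34), (4, bio, 32, 5, Beta, 7), (4, k1, 12, 22, Argo, 34), (4, k1, 12, 22, Beta, 7), (4, k2, 33, 29, Argo, 34), (4, k2, 33, 29, Beta, 7)}
(Store ⋈ Sale) ⋈ Product (natural join on qty): {(4, bio, 32, 5, Argo, 34, 35), (4, bio, 32, 5, Beta, 7, 35), (4, k1, 12, 22, Argo, 34, 35), (4, k1, 12, 22, Beta, 7, 35), (4, k2, 33, 29, Argo, 34, 35), (4, k2, 33, 29, Beta, 7, 35)}
Projecting to cid, qty: {(22, 34), (22, 7), (29, 34), (29, 7), (5, 34), (5, 7)}

{(22, 34), (22, 7), (29, 34), (29, 7), (5, 34), (5, 7)}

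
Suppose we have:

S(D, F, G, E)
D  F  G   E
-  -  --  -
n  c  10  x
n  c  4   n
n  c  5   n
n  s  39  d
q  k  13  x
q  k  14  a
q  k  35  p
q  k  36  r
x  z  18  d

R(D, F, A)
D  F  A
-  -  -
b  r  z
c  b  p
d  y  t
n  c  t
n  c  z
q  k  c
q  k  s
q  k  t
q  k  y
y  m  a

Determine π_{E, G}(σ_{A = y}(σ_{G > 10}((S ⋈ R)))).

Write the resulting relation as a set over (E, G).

Natural join on D, F: {(n, c, 10, x, t), (n, c, 10, x, z), (n, c, 4, n, t), (n, c, 4, n, z), (n, c, 5, n, t), (n, c, 5, n, z), (q, k, 13, x, c), (q, k, 13, x, s), (q, k, 13, x, t), (q, k, 13, x, y), (q, k, 14, a, c), (q, k, 14, a, s), (q, k, 14, a, t), (q, k, 14, a, y), (q, k, 35, p, c), (q, k, 35, p, s), (q, k, 35, p, t), (q, k, 35, p, y), (q, k, 36, r, c), (q, k, 36, r, s), (q, k, 36, r, t), (q, k, 36, r, y)}
σ[G > 10]: keep tuples satisfying G > 10 → {(q, k, 13, x, c), (q, k, 13, x, s), (q, k, 13, x, t), (q, k, 13, x, y), (q, k, 14, a, c), (q, k, 14, a, s), (q, k, 14, a, t), (q, k, 14, a, y), (q, k, 35, p, c), (q, k, 35, p, s), (q, k, 35, p, t), (q, k, 35, p, y), (q, k, 36, r, c), (q, k, 36, r, s), (q, k, 36, r, t), (q, k, 36, r, y)}
σ[A = y]: keep tuples satisfying A = y → {(q, k, 13, x, y), (q, k, 14, a, y), (q, k, 35, p, y), (q, k, 36, r, y)}
π_{E, G} gives {(a, 14), (p, 35), (r, 36), (x, 13)}.

{(a, 14), (p, 35), (r, 36), (x, 13)}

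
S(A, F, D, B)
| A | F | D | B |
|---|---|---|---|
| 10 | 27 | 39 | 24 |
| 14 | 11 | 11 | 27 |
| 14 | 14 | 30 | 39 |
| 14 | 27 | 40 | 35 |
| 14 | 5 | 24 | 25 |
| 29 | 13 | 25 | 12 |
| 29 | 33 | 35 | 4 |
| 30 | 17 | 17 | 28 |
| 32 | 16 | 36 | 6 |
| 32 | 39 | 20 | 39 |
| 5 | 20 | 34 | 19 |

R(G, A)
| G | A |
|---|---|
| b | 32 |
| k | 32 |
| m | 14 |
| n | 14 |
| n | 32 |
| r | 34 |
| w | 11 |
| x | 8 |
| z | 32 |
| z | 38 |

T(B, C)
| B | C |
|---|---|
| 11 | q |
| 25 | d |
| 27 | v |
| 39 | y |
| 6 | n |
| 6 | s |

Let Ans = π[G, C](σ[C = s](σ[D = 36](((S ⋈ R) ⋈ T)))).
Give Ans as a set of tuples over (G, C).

{(b, s), (k, s), (n, s), (z, s)}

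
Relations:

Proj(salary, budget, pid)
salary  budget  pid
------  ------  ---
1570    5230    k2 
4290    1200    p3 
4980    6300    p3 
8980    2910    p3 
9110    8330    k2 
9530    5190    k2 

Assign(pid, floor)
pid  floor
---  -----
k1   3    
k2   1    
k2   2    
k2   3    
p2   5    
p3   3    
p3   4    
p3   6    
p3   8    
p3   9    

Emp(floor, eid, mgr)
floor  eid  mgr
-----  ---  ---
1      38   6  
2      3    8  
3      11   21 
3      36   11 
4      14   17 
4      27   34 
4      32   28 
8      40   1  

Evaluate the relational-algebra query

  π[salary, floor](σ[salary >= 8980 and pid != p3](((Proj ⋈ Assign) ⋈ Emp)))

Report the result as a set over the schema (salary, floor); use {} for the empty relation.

{(9110, 1), (9110, 2), (9110, 3), (9530, 1), (9530, 2), (9530, 3)}

Natural join on pid: {(1570, 5230, k2, 1), (1570, 5230, k2, 2), (1570, 5230, k2, 3), (4290, 1200, p3, 3), (4290, 1200, p3, 4), (4290, 1200, p3, 6), (4290, 1200, p3, 8), (4290, 1200, p3, 9), (4980, 6300, p3, 3), (4980, 6300, p3, 4), (4980, 6300, p3, 6), (4980, 6300, p3, 8), (4980, 6300, p3, 9), (8980, 2910, p3, 3), (8980, 2910, p3, 4), (8980, 2910, p3, 6), (8980, 2910, p3, 8), (8980, 2910, p3, 9), (9110, 8330, k2, 1), (9110, 8330, k2, 2), (9110, 8330, k2, 3), (9530, 5190, k2, 1), (9530, 5190, k2, 2), (9530, 5190, k2, 3)}
Natural join on floor: {(1570, 5230, k2, 1, 38, 6), (1570, 5230, k2, 2, 3, 8), (1570, 5230, k2, 3, 11, 21), (1570, 5230, k2, 3, 36, 11), (4290, 1200, p3, 3, 11, 21), (4290, 1200, p3, 3, 36, 11), (4290, 1200, p3, 4, 14, 17), (4290, 1200, p3, 4, 27, 34), (4290, 1200, p3, 4, 32, 28), (4290, 1200, p3, 8, 40, 1), (4980, 6300, p3, 3, 11, 21), (4980, 6300, p3, 3, 36, 11), (4980, 6300, p3, 4, 14, 17), (4980, 6300, p3, 4, 27, 34), (4980, 6300, p3, 4, 32, 28), (4980, 6300, p3, 8, 40, 1), (8980, 2910, p3, 3, 11, 21), (8980, 2910, p3, 3, 36, 11), (8980, 2910, p3, 4, 14, 17), (8980, 2910, p3, 4, 27, 34), (8980, 2910, p3, 4, 32, 28), (8980, 2910, p3, 8, 40, 1), (9110, 8330, k2, 1, 38, 6), (9110, 8330, k2, 2, 3, 8), (9110, 8330, k2, 3, 11, 21), (9110, 8330, k2, 3, 36, 11), (9530, 5190, k2, 1, 38, 6), (9530, 5190, k2, 2, 3, 8), (9530, 5190, k2, 3, 11, 21), (9530, 5190, k2, 3, 36, 11)}
Selection salary >= 8980 and pid != p3: {(9110, 8330, k2, 1, 38, 6), (9110, 8330, k2, 2, 3, 8), (9110, 8330, k2, 3, 11, 21), (9110, 8330, k2, 3, 36, 11), (9530, 5190, k2, 1, 38, 6), (9530, 5190, k2, 2, 3, 8), (9530, 5190, k2, 3, 11, 21), (9530, 5190, k2, 3, 36, 11)}
π[salary, floor]: project onto (salary, floor) (2 duplicate(s) eliminated) → {(9110, 1), (9110, 2), (9110, 3), (9530, 1), (9530, 2), (9530, 3)}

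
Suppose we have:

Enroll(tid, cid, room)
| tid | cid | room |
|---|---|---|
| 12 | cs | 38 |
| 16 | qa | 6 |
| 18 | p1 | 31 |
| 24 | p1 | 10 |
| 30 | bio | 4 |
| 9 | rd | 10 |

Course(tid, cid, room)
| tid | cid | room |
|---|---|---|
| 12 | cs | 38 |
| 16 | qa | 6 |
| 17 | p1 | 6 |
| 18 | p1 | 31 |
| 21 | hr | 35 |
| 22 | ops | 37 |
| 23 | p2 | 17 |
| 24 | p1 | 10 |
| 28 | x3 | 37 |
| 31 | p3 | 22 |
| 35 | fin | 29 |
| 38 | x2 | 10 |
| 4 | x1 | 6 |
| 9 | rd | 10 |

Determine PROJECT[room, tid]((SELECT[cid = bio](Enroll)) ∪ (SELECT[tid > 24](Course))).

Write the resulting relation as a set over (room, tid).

σ[cid = bio]: keep tuples satisfying cid = bio → {(30, bio, 4)}
σ[tid > 24]: keep tuples satisfying tid > 24 → {(28, x3, 37), (31, p3, 22), (35, fin, 29), (38, x2, 10)}
Taking the union: {(28, x3, 37), (30, bio, 4), (31, p3, 22), (35, fin, 29), (38, x2, 10)}
Keep only column(s) room, tid: {(10, 38), (22, 31), (29, 35), (37, 28), (4, 30)}

{(10, 38), (22, 31), (29, 35), (37, 28), (4, 30)}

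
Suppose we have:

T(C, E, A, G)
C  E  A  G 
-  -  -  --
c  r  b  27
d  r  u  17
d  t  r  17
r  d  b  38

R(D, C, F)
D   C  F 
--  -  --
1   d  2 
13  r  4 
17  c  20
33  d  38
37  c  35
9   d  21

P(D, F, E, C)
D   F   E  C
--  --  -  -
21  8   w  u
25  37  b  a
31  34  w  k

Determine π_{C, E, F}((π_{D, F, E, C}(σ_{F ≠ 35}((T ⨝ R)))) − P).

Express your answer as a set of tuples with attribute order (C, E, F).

Natural join on C: {(c, r, b, 27, 17, 20), (c, r, b, 27, 37, 35), (d, r, u, 17, 1, 2), (d, r, u, 17, 33, 38), (d, r, u, 17, 9, 21), (d, t, r, 17, 1, 2), (d, t, r, 17, 33, 38), (d, t, r, 17, 9, 21), (r, d, b, 38, 13, 4)}
Filtering on F ≠ 35 leaves {(c, r, b, 27, 17, 20), (d, r, u, 17, 1, 2), (d, r, u, 17, 33, 38), (d, r, u, 17, 9, 21), (d, t, r, 17, 1, 2), (d, t, r, 17, 33, 38), (d, t, r, 17, 9, 21), (r, d, b, 38, 13, 4)}.
Projecting to D, F, E, C: {(1, 2, r, d), (1, 2, t, d), (13, 4, d, r), (17, 20, r, c), (33, 38, r, d), (33, 38, t, d), (9, 21, r, d), (9, 21, t, d)}
Set difference of the two operands is {(1, 2, r, d), (1, 2, t, d), (13, 4, d, r), (17, 20, r, c), (33, 38, r, d), (33, 38, t, d), (9, 21, r, d), (9, 21, t, d)}.
Projecting to C, E, F: {(c, r, 20), (d, r, 2), (d, r, 21), (d, r, 38), (d, t, 2), (d, t, 21), (d, t, 38), (r, d, 4)}

{(c, r, 20), (d, r, 2), (d, r, 21), (d, r, 38), (d, t, 2), (d, t, 21), (d, t, 38), (r, d, 4)}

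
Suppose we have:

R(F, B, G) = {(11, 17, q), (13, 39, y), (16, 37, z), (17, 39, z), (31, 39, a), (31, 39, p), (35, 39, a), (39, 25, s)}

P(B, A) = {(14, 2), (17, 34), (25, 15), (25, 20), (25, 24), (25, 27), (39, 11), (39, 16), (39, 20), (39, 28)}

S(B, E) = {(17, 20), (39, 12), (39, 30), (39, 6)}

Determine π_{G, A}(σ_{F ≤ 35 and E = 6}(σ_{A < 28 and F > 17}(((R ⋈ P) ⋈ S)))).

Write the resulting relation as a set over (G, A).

{(a, 11), (a, 16), (a, 20), (p, 11), (p, 16), (p, 20)}

Joining R and P on B yields {(11, 17, q, 34), (13, 39, y, 11), (13, 39, y, 16), (13, 39, y, 20), (13, 39, y, 28), (17, 39, z, 11), (17, 39, z, 16), (17, 39, z, 20), (17, 39, z, 28), (31, 39, a, 11), (31, 39, a, 16), (31, 39, a, 20), (31, 39, a, 28), (31, 39, p, 11), (31, 39, p, 16), (31, 39, p, 20), (31, 39, p, 28), (35, 39, a, 11), (35, 39, a, 16), (35, 39, a, 20), (35, 39, a, 28), (39, 25, s, 15), (39, 25, s, 20), (39, 25, s, 24), (39, 25, s, 27)}.
Joining (R ⋈ P) and S on B yields {(11, 17, q, 34, 20), (13, 39, y, 11, 12), (13, 39, y, 11, 30), (13, 39, y, 11, 6), (13, 39, y, 16, 12), (13, 39, y, 16, 30), (13, 39, y, 16, 6), (13, 39, y, 20, 12), (13, 39, y, 20, 30), (13, 39, y, 20, 6), (13, 39, y, 28, 12), (13, 39, y, 28, 30), (13, 39, y, 28, 6), (17, 39, z, 11, 12), (17, 39, z, 11, 30), (17, 39, z, 11, 6), (17, 39, z, 16, 12), (17, 39, z, 16, 30), (17, 39, z, 16, 6), (17, 39, z, 20, 12), (17, 39, z, 20, 30), (17, 39, z, 20, 6), (17, 39, z, 28, 12), (17, 39, z, 28, 30), (17, 39, z, 28, 6), (31, 39, a, 11, 12), (31, 39, a, 11, 30), (31, 39, a, 11, 6), (31, 39, a, 16, 12), (31, 39, a, 16, 30), (31, 39, a, 16, 6), (31, 39, a, 20, 12), (31, 39, a, 20, 30), (31, 39, a, 20, 6), (31, 39, a, 28, 12), (31, 39, a, 28, 30), (31, 39, a, 28, 6), (31, 39, p, 11, 12), (31, 39, p, 11, 30), (31, 39, p, 11, 6), (31, 39, p, 16, 12), (31, 39, p, 16, 30), (31, 39, p, 16, 6), (31, 39, p, 20, 12), (31, 39, p, 20, 30), (31, 39, p, 20, 6), (31, 39, p, 28, 12), (31, 39, p, 28, 30), (31, 39, p, 28, 6), (35, 39, a, 11, 12), (35, 39, a, 11, 30), (35, 39, a, 11, 6), (35, 39, a, 16, 12), (35, 39, a, 16, 30), (35, 39, a, 16, 6), (35, 39, a, 20, 12), (35, 39, a, 20, 30), (35, 39, a, 20, 6), (35, 39, a, 28, 12), (35, 39, a, 28, 30), (35, 39, a, 28, 6)}.
σ[A < 28 and F > 17]: keep tuples satisfying A < 28 and F > 17 → {(31, 39, a, 11, 12), (31, 39, a, 11, 30), (31, 39, a, 11, 6), (31, 39, a, 16, 12), (31, 39, a, 16, 30), (31, 39, a, 16, 6), (31, 39, a, 20, 12), (31, 39, a, 20, 30), (31, 39, a, 20, 6), (31, 39, p, 11, 12), (31, 39, p, 11, 30), (31, 39, p, 11, 6), (31, 39, p, 16, 12), (31, 39, p, 16, 30), (31, 39, p, 16, 6), (31, 39, p, 20, 12), (31, 39, p, 20, 30), (31, 39, p, 20, 6), (35, 39, a, 11, 12), (35, 39, a, 11, 30), (35, 39, a, 11, 6), (35, 39, a, 16, 12), (35, 39, a, 16, 30), (35, 39, a, 16, 6), (35, 39, a, 20, 12), (35, 39, a, 20, 30), (35, 39, a, 20, 6)}
σ[F ≤ 35 and E = 6]: keep tuples satisfying F ≤ 35 and E = 6 → {(31, 39, a, 11, 6), (31, 39, a, 16, 6), (31, 39, a, 20, 6), (31, 39, p, 11, 6), (31, 39, p, 16, 6), (31, 39, p, 20, 6), (35, 39, a, 11, 6), (35, 39, a, 16, 6), (35, 39, a, 20, 6)}
π[G, A]: project onto (G, A) (3 duplicate(s) eliminated) → {(a, 11), (a, 16), (a, 20), (p, 11), (p, 16), (p, 20)}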